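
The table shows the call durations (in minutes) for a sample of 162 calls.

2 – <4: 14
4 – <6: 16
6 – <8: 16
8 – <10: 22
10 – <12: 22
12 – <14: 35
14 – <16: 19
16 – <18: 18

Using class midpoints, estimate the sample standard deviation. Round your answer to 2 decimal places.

Midpoints: 3, 5, 7, 9, 11, 13, 15, 17
n = 162, Σfm = 1720, mean = 10.6173
Σfm² = 21146
Σf(m − x̄)² = Σfm² − (Σfm)²/n = 21146 − 1720²/162 = 2884.2716
Sample variance = 2884.2716 / 161 = 17.9147
Standard deviation = √17.9147 = 4.2326

4.23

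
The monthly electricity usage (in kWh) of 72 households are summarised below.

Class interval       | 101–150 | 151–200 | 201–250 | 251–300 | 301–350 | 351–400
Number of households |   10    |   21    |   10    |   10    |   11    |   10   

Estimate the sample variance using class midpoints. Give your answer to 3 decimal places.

7002.641

Midpoints: 125.5, 175.5, 225.5, 275.5, 325.5, 375.5
n = 72, Σfm = 17286, mean = 240.0833
Σfm² = 4647268
Σf(m − x̄)² = Σfm² − (Σfm)²/n = 4647268 − 17286²/72 = 497187.5000
Sample variance = 497187.5000 / 71 = 7002.6408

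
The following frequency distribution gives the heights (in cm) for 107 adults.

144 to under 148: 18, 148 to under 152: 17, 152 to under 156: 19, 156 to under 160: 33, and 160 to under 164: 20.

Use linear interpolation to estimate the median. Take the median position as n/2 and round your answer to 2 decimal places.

155.89

Cumulative frequencies: 18, 35, 54, 87, 107
n = 107; position = n/2 = 53.5.
This falls in the class 152 to under 156: L = 152, F = 35, f = 19, h = 4.
Median ≈ 152 + ((53.5 − 35) / 19) × 4 = 155.8947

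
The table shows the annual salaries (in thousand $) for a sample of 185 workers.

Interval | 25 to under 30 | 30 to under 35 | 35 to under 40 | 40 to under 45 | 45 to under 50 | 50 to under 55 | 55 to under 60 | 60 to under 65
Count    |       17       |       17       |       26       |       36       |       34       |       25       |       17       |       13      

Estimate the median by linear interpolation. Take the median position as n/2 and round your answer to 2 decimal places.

Cumulative frequencies: 17, 34, 60, 96, 130, 155, 172, 185
n = 185; position = n/2 = 92.5.
This falls in the class 40 to under 45: L = 40, F = 60, f = 36, h = 5.
Median ≈ 40 + ((92.5 − 60) / 36) × 5 = 44.5139

44.51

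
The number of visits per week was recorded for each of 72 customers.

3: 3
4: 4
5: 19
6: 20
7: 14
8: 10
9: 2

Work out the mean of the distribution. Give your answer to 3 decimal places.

Values: 3, 4, 5, 6, 7, 8, 9
Σfx = 3×3 + 4×4 + 19×5 + 20×6 + 14×7 + 10×8 + 2×9 = 436
n = Σf = 72
Mean = 436 / 72 = 6.0556

6.056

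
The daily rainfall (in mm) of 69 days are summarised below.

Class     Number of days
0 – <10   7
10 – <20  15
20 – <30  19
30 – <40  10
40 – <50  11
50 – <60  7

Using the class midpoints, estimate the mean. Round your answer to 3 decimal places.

Midpoints: 5, 15, 25, 35, 45, 55
Σfm = 7×5 + 15×15 + 19×25 + 10×35 + 11×45 + 7×55 = 1965
n = Σf = 69
Mean = 1965 / 69 = 28.4783

28.478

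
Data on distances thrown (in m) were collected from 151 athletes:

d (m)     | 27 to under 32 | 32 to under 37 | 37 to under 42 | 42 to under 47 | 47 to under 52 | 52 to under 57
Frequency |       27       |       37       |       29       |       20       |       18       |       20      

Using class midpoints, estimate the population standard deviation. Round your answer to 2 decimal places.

Midpoints: 29.5, 34.5, 39.5, 44.5, 49.5, 54.5
n = 151, Σfm = 6089.5, mean = 40.3278
Σfm² = 255897.75
Σf(m − x̄)² = Σfm² − (Σfm)²/n = 255897.75 − 6089.5²/151 = 10321.5232
Population variance = 10321.5232 / 151 = 68.3545
Standard deviation = √68.3545 = 8.2677

8.27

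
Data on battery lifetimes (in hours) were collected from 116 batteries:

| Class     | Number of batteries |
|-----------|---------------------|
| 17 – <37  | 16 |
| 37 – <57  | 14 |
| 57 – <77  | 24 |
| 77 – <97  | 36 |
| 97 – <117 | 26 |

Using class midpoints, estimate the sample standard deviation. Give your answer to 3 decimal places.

Midpoints: 27, 47, 67, 87, 107
n = 116, Σfm = 8612, mean = 74.2414
Σfm² = 720484
Σf(m − x̄)² = Σfm² − (Σfm)²/n = 720484 − 8612²/116 = 81117.2414
Sample variance = 81117.2414 / 115 = 705.3673
Standard deviation = √705.3673 = 26.5588

26.559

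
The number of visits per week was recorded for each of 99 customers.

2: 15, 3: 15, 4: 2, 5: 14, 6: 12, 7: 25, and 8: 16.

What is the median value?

Cumulative frequencies: 15, 30, 32, 46, 58, 83, 99
n = 99, so the median is the value in position (n+1)/2 = 50.
Position 50 falls at value 6.

6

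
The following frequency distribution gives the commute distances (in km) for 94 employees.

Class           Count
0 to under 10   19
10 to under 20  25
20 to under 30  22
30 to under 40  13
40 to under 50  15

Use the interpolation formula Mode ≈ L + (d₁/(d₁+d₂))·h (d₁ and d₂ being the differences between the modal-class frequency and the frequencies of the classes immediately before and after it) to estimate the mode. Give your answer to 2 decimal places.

Modal class: 10 to under 20 (highest frequency 25).
d₁ = 25 − 19 = 6, d₂ = 25 − 22 = 3
Mode ≈ 10 + (6/(6+3)) × 10 = 10 + 6.6667 = 16.6667

16.67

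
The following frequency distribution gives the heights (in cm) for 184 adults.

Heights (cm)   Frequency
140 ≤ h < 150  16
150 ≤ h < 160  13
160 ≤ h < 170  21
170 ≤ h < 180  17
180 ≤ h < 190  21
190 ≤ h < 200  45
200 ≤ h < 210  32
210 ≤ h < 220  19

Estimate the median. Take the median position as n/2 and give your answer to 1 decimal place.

Cumulative frequencies: 16, 29, 50, 67, 88, 133, 165, 184
n = 184; position = n/2 = 92.
This falls in the class 190 ≤ h < 200: L = 190, F = 88, f = 45, h = 10.
Median ≈ 190 + ((92 − 88) / 45) × 10 = 190.8889

190.9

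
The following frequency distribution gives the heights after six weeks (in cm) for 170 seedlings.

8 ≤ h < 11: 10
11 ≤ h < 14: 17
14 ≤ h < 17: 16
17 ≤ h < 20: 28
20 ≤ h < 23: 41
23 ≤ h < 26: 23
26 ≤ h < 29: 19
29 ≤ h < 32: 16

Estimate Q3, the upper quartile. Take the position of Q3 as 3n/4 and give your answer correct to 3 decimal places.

25.022

Cumulative frequencies: 10, 27, 43, 71, 112, 135, 154, 170
n = 170; position = 3n/4 = 127.5.
This falls in the class 23 ≤ h < 26: L = 23, F = 112, f = 23, h = 3.
Upper quartile ≈ 23 + ((127.5 − 112) / 23) × 3 = 25.0217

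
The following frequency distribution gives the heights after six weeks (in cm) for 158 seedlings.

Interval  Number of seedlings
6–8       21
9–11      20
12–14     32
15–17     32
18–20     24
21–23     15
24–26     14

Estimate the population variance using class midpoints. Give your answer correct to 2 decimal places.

28.56

Midpoints: 7, 10, 13, 16, 19, 22, 25
n = 158, Σfm = 2411, mean = 15.2595
Σfm² = 41303
Σf(m − x̄)² = Σfm² − (Σfm)²/n = 41303 − 2411²/158 = 4512.3608
Population variance = 4512.3608 / 158 = 28.5592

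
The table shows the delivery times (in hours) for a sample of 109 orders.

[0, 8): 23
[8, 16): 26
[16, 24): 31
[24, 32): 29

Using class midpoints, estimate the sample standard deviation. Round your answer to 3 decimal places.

Midpoints: 4, 12, 20, 28
n = 109, Σfm = 1836, mean = 16.8440
Σfm² = 39248
Σf(m − x̄)² = Σfm² − (Σfm)²/n = 39248 − 1836²/109 = 8322.3486
Sample variance = 8322.3486 / 108 = 77.0588
Standard deviation = √77.0588 = 8.7783

8.778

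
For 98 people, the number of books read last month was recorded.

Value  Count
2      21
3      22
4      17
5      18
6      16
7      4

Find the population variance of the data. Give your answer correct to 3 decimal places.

2.285

Values: 2, 3, 4, 5, 6, 7
n = 98, Σfx = 390, mean = 3.9796
Σfx² = 1776
Σf(x − x̄)² = Σfx² − (Σfx)²/n = 1776 − 390²/98 = 223.9592
Population variance = 223.9592 / 98 = 2.2853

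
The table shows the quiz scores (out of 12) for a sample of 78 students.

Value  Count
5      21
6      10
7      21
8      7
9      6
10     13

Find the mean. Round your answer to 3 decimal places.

Values: 5, 6, 7, 8, 9, 10
Σfx = 21×5 + 10×6 + 21×7 + 7×8 + 6×9 + 13×10 = 552
n = Σf = 78
Mean = 552 / 78 = 7.0769

7.077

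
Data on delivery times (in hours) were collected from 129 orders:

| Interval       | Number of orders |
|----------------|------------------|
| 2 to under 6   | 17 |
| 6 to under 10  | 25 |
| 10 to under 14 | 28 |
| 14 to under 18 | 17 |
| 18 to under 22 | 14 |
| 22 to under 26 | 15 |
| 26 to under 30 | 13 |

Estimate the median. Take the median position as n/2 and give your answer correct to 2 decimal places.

Cumulative frequencies: 17, 42, 70, 87, 101, 116, 129
n = 129; position = n/2 = 64.5.
This falls in the class 10 to under 14: L = 10, F = 42, f = 28, h = 4.
Median ≈ 10 + ((64.5 − 42) / 28) × 4 = 13.2143

13.21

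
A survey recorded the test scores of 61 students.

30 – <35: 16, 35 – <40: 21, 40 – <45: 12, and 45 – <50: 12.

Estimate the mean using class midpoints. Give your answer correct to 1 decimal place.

Midpoints: 32.5, 37.5, 42.5, 47.5
Σfm = 16×32.5 + 21×37.5 + 12×42.5 + 12×47.5 = 2387.5
n = Σf = 61
Mean = 2387.5 / 61 = 39.1393

39.1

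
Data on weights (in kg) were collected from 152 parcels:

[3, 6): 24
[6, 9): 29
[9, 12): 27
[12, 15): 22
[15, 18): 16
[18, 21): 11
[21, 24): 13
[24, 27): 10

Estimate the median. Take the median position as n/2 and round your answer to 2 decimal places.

Cumulative frequencies: 24, 53, 80, 102, 118, 129, 142, 152
n = 152; position = n/2 = 76.
This falls in the class [9, 12): L = 9, F = 53, f = 27, h = 3.
Median ≈ 9 + ((76 − 53) / 27) × 3 = 11.5556

11.56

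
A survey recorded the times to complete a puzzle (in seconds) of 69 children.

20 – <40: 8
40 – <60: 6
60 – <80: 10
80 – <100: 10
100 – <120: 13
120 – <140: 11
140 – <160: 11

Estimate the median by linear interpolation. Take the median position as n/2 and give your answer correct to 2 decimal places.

Cumulative frequencies: 8, 14, 24, 34, 47, 58, 69
n = 69; position = n/2 = 34.5.
This falls in the class 100 – <120: L = 100, F = 34, f = 13, h = 20.
Median ≈ 100 + ((34.5 − 34) / 13) × 20 = 100.7692

100.77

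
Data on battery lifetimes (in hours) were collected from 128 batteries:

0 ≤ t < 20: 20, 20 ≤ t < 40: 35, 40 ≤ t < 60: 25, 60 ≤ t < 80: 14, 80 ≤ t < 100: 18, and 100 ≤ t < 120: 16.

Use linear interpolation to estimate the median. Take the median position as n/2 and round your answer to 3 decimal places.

Cumulative frequencies: 20, 55, 80, 94, 112, 128
n = 128; position = n/2 = 64.
This falls in the class 40 ≤ t < 60: L = 40, F = 55, f = 25, h = 20.
Median ≈ 40 + ((64 − 55) / 25) × 20 = 47.2000

47.200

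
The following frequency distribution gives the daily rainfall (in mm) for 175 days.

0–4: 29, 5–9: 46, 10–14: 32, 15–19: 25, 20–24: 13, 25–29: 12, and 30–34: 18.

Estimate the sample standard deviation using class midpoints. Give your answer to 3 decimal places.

Midpoints: 2, 7, 12, 17, 22, 27, 32
n = 175, Σfm = 2375, mean = 13.5714
Σfm² = 47675
Σf(m − x̄)² = Σfm² − (Σfm)²/n = 47675 − 2375²/175 = 15442.8571
Sample variance = 15442.8571 / 174 = 88.7521
Standard deviation = √88.7521 = 9.4208

9.421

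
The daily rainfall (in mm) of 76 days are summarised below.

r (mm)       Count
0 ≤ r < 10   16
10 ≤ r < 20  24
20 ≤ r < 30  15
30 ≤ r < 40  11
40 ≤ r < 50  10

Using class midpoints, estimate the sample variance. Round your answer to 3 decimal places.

Midpoints: 5, 15, 25, 35, 45
n = 76, Σfm = 1650, mean = 21.7105
Σfm² = 48900
Σf(m − x̄)² = Σfm² − (Σfm)²/n = 48900 − 1650²/76 = 13077.6316
Sample variance = 13077.6316 / 75 = 174.3684

174.368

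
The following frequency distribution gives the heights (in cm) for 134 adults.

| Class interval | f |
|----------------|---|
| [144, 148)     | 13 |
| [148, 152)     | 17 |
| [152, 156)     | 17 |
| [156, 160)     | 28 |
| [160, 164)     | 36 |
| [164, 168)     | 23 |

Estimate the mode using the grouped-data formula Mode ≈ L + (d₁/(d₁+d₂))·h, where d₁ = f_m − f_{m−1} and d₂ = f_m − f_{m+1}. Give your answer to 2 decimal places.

161.52

Modal class: [160, 164) (highest frequency 36).
d₁ = 36 − 28 = 8, d₂ = 36 − 23 = 13
Mode ≈ 160 + (8/(8+13)) × 4 = 160 + 1.5238 = 161.5238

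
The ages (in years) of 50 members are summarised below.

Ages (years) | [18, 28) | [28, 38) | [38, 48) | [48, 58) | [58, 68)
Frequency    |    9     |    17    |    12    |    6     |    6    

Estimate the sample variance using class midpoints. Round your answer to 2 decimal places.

Midpoints: 23, 33, 43, 53, 63
n = 50, Σfm = 1980, mean = 39.6000
Σfm² = 86130
Σf(m − x̄)² = Σfm² − (Σfm)²/n = 86130 − 1980²/50 = 7722.0000
Sample variance = 7722.0000 / 49 = 157.5918

157.59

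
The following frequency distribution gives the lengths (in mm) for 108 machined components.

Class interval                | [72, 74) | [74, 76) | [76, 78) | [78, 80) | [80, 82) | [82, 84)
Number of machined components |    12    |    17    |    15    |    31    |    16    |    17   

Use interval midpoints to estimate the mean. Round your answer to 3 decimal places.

Midpoints: 73, 75, 77, 79, 81, 83
Σfm = 12×73 + 17×75 + 15×77 + 31×79 + 16×81 + 17×83 = 8462
n = Σf = 108
Mean = 8462 / 108 = 78.3519

78.352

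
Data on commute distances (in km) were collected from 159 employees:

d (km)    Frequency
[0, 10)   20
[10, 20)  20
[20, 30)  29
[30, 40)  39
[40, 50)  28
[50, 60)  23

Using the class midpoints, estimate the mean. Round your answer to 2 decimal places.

31.54

Midpoints: 5, 15, 25, 35, 45, 55
Σfm = 20×5 + 20×15 + 29×25 + 39×35 + 28×45 + 23×55 = 5015
n = Σf = 159
Mean = 5015 / 159 = 31.5409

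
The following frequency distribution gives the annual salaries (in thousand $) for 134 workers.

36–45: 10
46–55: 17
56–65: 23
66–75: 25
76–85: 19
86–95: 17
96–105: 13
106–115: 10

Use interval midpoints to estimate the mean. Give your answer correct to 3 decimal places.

73.858

Midpoints: 40.5, 50.5, 60.5, 70.5, 80.5, 90.5, 100.5, 110.5
Σfm = 10×40.5 + 17×50.5 + 23×60.5 + 25×70.5 + 19×80.5 + 17×90.5 + 13×100.5 + 10×110.5 = 9897
n = Σf = 134
Mean = 9897 / 134 = 73.8582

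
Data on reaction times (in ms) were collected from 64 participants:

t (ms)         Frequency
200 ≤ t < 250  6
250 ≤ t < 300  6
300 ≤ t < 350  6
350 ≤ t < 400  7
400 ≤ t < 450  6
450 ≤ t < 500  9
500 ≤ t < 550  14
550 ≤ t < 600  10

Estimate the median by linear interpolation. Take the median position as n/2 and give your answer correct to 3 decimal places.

455.556

Cumulative frequencies: 6, 12, 18, 25, 31, 40, 54, 64
n = 64; position = n/2 = 32.
This falls in the class 450 ≤ t < 500: L = 450, F = 31, f = 9, h = 50.
Median ≈ 450 + ((32 − 31) / 9) × 50 = 455.5556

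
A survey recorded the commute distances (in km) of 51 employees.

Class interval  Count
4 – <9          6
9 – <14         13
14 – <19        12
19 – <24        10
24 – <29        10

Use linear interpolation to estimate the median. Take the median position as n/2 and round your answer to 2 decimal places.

Cumulative frequencies: 6, 19, 31, 41, 51
n = 51; position = n/2 = 25.5.
This falls in the class 14 – <19: L = 14, F = 19, f = 12, h = 5.
Median ≈ 14 + ((25.5 − 19) / 12) × 5 = 16.7083

16.71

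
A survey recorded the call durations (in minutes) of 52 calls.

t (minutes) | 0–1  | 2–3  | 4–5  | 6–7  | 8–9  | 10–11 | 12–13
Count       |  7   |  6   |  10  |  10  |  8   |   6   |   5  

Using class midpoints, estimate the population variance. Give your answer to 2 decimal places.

13.29

Midpoints: 0.5, 2.5, 4.5, 6.5, 8.5, 10.5, 12.5
n = 52, Σfm = 322, mean = 6.1923
Σfm² = 2685
Σf(m − x̄)² = Σfm² − (Σfm)²/n = 2685 − 322²/52 = 691.0769
Population variance = 691.0769 / 52 = 13.2899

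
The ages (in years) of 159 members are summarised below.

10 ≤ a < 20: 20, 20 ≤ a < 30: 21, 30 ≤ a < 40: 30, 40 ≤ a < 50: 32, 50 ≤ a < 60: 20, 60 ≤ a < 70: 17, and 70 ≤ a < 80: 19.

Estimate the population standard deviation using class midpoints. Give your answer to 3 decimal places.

18.603

Midpoints: 15, 25, 35, 45, 55, 65, 75
n = 159, Σfm = 6945, mean = 43.6792
Σfm² = 358375
Σf(m − x̄)² = Σfm² − (Σfm)²/n = 358375 − 6945²/159 = 55022.6415
Population variance = 55022.6415 / 159 = 346.0543
Standard deviation = √346.0543 = 18.6025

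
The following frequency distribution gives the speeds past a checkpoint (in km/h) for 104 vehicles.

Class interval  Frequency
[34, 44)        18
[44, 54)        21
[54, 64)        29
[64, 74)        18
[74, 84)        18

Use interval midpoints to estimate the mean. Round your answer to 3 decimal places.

58.712

Midpoints: 39, 49, 59, 69, 79
Σfm = 18×39 + 21×49 + 29×59 + 18×69 + 18×79 = 6106
n = Σf = 104
Mean = 6106 / 104 = 58.7115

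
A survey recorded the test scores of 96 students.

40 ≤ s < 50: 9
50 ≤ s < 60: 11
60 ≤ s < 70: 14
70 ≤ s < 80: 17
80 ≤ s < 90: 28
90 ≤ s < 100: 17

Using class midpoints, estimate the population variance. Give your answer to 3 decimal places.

Midpoints: 45, 55, 65, 75, 85, 95
n = 96, Σfm = 7190, mean = 74.8958
Σfm² = 562000
Σf(m − x̄)² = Σfm² − (Σfm)²/n = 562000 − 7190²/96 = 23498.9583
Population variance = 23498.9583 / 96 = 244.7808

244.781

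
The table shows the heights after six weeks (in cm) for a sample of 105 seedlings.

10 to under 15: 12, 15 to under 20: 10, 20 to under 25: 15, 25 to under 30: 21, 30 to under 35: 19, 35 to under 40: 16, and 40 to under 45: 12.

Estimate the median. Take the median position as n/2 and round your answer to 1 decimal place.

28.7

Cumulative frequencies: 12, 22, 37, 58, 77, 93, 105
n = 105; position = n/2 = 52.5.
This falls in the class 25 to under 30: L = 25, F = 37, f = 21, h = 5.
Median ≈ 25 + ((52.5 − 37) / 21) × 5 = 28.6905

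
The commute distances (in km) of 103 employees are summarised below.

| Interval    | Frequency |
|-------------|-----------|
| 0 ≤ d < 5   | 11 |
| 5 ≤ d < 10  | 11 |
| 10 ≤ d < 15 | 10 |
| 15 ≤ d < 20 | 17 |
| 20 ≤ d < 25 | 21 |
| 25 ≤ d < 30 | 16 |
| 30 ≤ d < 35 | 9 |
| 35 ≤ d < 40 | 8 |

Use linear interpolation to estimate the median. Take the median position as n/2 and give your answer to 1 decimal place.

Cumulative frequencies: 11, 22, 32, 49, 70, 86, 95, 103
n = 103; position = n/2 = 51.5.
This falls in the class 20 ≤ d < 25: L = 20, F = 49, f = 21, h = 5.
Median ≈ 20 + ((51.5 − 49) / 21) × 5 = 20.5952

20.6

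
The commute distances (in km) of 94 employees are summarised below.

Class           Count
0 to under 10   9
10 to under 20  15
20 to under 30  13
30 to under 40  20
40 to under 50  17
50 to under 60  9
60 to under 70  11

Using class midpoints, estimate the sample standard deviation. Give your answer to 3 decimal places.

Midpoints: 5, 15, 25, 35, 45, 55, 65
n = 94, Σfm = 3270, mean = 34.7872
Σfm² = 144350
Σf(m − x̄)² = Σfm² − (Σfm)²/n = 144350 − 3270²/94 = 30595.7447
Sample variance = 30595.7447 / 93 = 328.9865
Standard deviation = √328.9865 = 18.1380

18.138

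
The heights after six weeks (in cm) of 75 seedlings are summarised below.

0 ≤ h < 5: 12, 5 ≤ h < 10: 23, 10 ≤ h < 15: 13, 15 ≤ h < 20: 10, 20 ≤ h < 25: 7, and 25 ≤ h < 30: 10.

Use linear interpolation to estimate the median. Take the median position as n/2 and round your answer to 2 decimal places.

Cumulative frequencies: 12, 35, 48, 58, 65, 75
n = 75; position = n/2 = 37.5.
This falls in the class 10 ≤ h < 15: L = 10, F = 35, f = 13, h = 5.
Median ≈ 10 + ((37.5 − 35) / 13) × 5 = 10.9615

10.96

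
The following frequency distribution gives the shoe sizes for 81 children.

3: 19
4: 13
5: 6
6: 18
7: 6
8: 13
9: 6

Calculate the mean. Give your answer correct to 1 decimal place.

5.5

Values: 3, 4, 5, 6, 7, 8, 9
Σfx = 19×3 + 13×4 + 6×5 + 18×6 + 6×7 + 13×8 + 6×9 = 447
n = Σf = 81
Mean = 447 / 81 = 5.5185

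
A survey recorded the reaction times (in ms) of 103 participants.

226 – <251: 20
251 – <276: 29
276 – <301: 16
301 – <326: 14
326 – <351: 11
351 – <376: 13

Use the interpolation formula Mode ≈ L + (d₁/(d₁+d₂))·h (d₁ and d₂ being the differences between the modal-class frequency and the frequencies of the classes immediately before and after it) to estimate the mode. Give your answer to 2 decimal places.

Modal class: 251 – <276 (highest frequency 29).
d₁ = 29 − 20 = 9, d₂ = 29 − 16 = 13
Mode ≈ 251 + (9/(9+13)) × 25 = 251 + 10.2273 = 261.2273

261.23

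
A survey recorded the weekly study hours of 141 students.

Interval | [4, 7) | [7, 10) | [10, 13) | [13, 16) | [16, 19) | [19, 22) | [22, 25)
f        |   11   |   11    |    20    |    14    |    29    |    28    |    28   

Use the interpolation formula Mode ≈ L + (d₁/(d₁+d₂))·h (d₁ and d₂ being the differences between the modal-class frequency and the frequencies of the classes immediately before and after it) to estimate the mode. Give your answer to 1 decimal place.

18.8

Modal class: [16, 19) (highest frequency 29).
d₁ = 29 − 14 = 15, d₂ = 29 − 28 = 1
Mode ≈ 16 + (15/(15+1)) × 3 = 16 + 2.8125 = 18.8125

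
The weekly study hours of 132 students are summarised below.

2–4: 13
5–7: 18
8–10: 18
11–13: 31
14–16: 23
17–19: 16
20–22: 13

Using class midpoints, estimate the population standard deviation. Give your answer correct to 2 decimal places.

Midpoints: 3, 6, 9, 12, 15, 18, 21
n = 132, Σfm = 1587, mean = 12.0227
Σfm² = 22779
Σf(m − x̄)² = Σfm² − (Σfm)²/n = 22779 − 1587²/132 = 3698.9318
Population variance = 3698.9318 / 132 = 28.0222
Standard deviation = √28.0222 = 5.2936

5.29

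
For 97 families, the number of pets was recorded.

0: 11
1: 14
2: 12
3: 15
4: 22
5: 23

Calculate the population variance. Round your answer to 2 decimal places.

Values: 0, 1, 2, 3, 4, 5
n = 97, Σfx = 286, mean = 2.9485
Σfx² = 1124
Σf(x − x̄)² = Σfx² − (Σfx)²/n = 1124 − 286²/97 = 280.7423
Population variance = 280.7423 / 97 = 2.8943

2.89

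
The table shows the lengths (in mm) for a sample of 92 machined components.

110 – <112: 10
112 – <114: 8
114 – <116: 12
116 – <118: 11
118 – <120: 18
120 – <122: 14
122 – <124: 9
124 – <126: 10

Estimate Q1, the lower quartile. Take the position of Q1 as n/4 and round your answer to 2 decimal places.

Cumulative frequencies: 10, 18, 30, 41, 59, 73, 82, 92
n = 92; position = n/4 = 23.
This falls in the class 114 – <116: L = 114, F = 18, f = 12, h = 2.
Lower quartile ≈ 114 + ((23 − 18) / 12) × 2 = 114.8333

114.83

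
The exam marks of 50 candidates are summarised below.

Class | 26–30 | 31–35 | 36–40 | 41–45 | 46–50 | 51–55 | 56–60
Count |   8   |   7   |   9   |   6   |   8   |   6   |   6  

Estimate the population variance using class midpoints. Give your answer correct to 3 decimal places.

Midpoints: 28, 33, 38, 43, 48, 53, 58
n = 50, Σfm = 2105, mean = 42.1000
Σfm² = 93455
Σf(m − x̄)² = Σfm² − (Σfm)²/n = 93455 − 2105²/50 = 4834.5000
Population variance = 4834.5000 / 50 = 96.6900

96.690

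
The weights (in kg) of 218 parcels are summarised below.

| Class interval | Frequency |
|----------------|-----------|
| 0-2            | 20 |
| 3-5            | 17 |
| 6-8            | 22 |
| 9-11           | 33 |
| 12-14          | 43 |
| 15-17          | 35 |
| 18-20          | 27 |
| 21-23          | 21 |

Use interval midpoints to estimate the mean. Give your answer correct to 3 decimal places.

Midpoints: 1, 4, 7, 10, 13, 16, 19, 22
Σfm = 20×1 + 17×4 + 22×7 + 33×10 + 43×13 + 35×16 + 27×19 + 21×22 = 2666
n = Σf = 218
Mean = 2666 / 218 = 12.2294

12.229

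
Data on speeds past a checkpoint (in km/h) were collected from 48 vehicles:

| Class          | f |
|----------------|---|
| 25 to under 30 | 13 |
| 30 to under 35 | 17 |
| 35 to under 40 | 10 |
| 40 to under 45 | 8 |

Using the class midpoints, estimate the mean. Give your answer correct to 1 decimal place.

Midpoints: 27.5, 32.5, 37.5, 42.5
Σfm = 13×27.5 + 17×32.5 + 10×37.5 + 8×42.5 = 1625
n = Σf = 48
Mean = 1625 / 48 = 33.8542

33.9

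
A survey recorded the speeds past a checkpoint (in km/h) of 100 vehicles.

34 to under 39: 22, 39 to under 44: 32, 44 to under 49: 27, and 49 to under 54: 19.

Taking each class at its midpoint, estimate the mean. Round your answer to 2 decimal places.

43.65

Midpoints: 36.5, 41.5, 46.5, 51.5
Σfm = 22×36.5 + 32×41.5 + 27×46.5 + 19×51.5 = 4365
n = Σf = 100
Mean = 4365 / 100 = 43.6500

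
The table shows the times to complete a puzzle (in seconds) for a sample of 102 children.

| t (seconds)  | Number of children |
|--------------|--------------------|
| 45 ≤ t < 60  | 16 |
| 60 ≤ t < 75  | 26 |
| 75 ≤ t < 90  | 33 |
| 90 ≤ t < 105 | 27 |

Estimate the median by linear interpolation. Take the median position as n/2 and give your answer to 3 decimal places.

79.091

Cumulative frequencies: 16, 42, 75, 102
n = 102; position = n/2 = 51.
This falls in the class 75 ≤ t < 90: L = 75, F = 42, f = 33, h = 15.
Median ≈ 75 + ((51 − 42) / 33) × 15 = 79.0909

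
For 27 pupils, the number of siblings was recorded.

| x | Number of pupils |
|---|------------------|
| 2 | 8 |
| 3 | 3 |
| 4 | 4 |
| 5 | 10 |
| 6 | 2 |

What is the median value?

Cumulative frequencies: 8, 11, 15, 25, 27
n = 27, so the median is the value in position (n+1)/2 = 14.
Position 14 falls at value 4.

4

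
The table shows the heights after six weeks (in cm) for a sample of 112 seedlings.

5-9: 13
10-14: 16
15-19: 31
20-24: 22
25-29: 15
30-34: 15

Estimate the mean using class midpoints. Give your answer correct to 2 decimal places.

Midpoints: 7, 12, 17, 22, 27, 32
Σfm = 13×7 + 16×12 + 31×17 + 22×22 + 15×27 + 15×32 = 2179
n = Σf = 112
Mean = 2179 / 112 = 19.4554

19.46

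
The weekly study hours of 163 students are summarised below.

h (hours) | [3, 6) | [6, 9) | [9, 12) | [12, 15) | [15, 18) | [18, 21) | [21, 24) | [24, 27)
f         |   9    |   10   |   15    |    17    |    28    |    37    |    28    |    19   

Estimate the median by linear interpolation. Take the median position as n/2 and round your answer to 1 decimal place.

Cumulative frequencies: 9, 19, 34, 51, 79, 116, 144, 163
n = 163; position = n/2 = 81.5.
This falls in the class [18, 21): L = 18, F = 79, f = 37, h = 3.
Median ≈ 18 + ((81.5 − 79) / 37) × 3 = 18.2027

18.2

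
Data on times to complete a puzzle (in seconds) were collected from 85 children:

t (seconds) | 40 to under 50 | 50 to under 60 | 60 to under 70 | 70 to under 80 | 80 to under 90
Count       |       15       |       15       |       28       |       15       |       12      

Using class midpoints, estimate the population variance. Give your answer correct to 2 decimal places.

161.85

Midpoints: 45, 55, 65, 75, 85
n = 85, Σfm = 5465, mean = 64.2941
Σfm² = 365125
Σf(m − x̄)² = Σfm² − (Σfm)²/n = 365125 − 5465²/85 = 13757.6471
Population variance = 13757.6471 / 85 = 161.8547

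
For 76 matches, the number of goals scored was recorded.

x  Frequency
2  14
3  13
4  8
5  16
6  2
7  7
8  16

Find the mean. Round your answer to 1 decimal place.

4.8

Values: 2, 3, 4, 5, 6, 7, 8
Σfx = 14×2 + 13×3 + 8×4 + 16×5 + 2×6 + 7×7 + 16×8 = 368
n = Σf = 76
Mean = 368 / 76 = 4.8421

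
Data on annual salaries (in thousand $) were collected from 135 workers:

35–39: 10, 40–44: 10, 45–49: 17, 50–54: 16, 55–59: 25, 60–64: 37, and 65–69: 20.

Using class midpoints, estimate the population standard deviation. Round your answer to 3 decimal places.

8.999

Midpoints: 37, 42, 47, 52, 57, 62, 67
n = 135, Σfm = 7480, mean = 55.4074
Σfm² = 425380
Σf(m − x̄)² = Σfm² − (Σfm)²/n = 425380 − 7480²/135 = 10932.5926
Population variance = 10932.5926 / 135 = 80.9822
Standard deviation = √80.9822 = 8.9990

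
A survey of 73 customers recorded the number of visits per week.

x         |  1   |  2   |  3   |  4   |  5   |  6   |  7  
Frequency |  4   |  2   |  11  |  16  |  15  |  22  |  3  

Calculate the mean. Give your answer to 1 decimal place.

Values: 1, 2, 3, 4, 5, 6, 7
Σfx = 4×1 + 2×2 + 11×3 + 16×4 + 15×5 + 22×6 + 3×7 = 333
n = Σf = 73
Mean = 333 / 73 = 4.5616

4.6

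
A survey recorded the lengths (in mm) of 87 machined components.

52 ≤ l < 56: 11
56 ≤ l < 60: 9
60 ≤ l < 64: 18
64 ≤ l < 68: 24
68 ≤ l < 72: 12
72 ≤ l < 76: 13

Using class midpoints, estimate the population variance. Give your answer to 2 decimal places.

Midpoints: 54, 58, 62, 66, 70, 74
n = 87, Σfm = 5618, mean = 64.5747
Σfm² = 366076
Σf(m − x̄)² = Σfm² − (Σfm)²/n = 366076 − 5618²/87 = 3295.2644
Population variance = 3295.2644 / 87 = 37.8766

37.88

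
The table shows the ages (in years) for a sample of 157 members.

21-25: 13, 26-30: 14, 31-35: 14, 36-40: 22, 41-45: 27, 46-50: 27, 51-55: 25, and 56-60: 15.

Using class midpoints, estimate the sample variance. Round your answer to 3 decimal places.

107.519

Midpoints: 23, 28, 33, 38, 43, 48, 53, 58
n = 157, Σfm = 6641, mean = 42.2994
Σfm² = 297683
Σf(m − x̄)² = Σfm² − (Σfm)²/n = 297683 − 6641²/157 = 16772.9299
Sample variance = 16772.9299 / 156 = 107.5188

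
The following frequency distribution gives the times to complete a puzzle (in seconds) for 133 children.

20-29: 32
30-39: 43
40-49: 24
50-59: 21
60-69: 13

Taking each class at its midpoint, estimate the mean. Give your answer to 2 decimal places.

39.99

Midpoints: 24.5, 34.5, 44.5, 54.5, 64.5
Σfm = 32×24.5 + 43×34.5 + 24×44.5 + 21×54.5 + 13×64.5 = 5318.5
n = Σf = 133
Mean = 5318.5 / 133 = 39.9887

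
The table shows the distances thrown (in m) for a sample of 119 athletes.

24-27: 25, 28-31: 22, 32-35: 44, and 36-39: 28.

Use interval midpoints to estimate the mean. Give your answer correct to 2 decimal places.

Midpoints: 25.5, 29.5, 33.5, 37.5
Σfm = 25×25.5 + 22×29.5 + 44×33.5 + 28×37.5 = 3810.5
n = Σf = 119
Mean = 3810.5 / 119 = 32.0210

32.02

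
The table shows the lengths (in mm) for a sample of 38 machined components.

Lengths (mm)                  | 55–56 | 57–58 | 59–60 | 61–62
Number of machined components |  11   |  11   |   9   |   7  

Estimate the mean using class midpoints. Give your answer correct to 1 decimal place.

58.1

Midpoints: 55.5, 57.5, 59.5, 61.5
Σfm = 11×55.5 + 11×57.5 + 9×59.5 + 7×61.5 = 2209
n = Σf = 38
Mean = 2209 / 38 = 58.1316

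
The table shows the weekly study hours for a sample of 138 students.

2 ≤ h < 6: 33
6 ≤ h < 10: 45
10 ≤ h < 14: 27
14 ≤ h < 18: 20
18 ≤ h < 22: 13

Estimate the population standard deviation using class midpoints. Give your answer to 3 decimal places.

Midpoints: 4, 8, 12, 16, 20
n = 138, Σfm = 1396, mean = 10.1159
Σfm² = 17616
Σf(m − x̄)² = Σfm² − (Σfm)²/n = 17616 − 1396²/138 = 3494.1449
Population variance = 3494.1449 / 138 = 25.3199
Standard deviation = √25.3199 = 5.0319

5.032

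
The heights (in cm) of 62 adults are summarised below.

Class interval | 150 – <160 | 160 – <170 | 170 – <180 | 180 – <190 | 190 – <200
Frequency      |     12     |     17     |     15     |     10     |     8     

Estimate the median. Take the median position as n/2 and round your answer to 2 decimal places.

Cumulative frequencies: 12, 29, 44, 54, 62
n = 62; position = n/2 = 31.
This falls in the class 170 – <180: L = 170, F = 29, f = 15, h = 10.
Median ≈ 170 + ((31 − 29) / 15) × 10 = 171.3333

171.33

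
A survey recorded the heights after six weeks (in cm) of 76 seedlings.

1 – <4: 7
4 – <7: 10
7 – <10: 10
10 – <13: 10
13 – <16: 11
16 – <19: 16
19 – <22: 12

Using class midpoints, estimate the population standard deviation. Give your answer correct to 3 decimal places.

5.816

Midpoints: 2.5, 5.5, 8.5, 11.5, 14.5, 17.5, 20.5
n = 76, Σfm = 958, mean = 12.6053
Σfm² = 14647
Σf(m − x̄)² = Σfm² − (Σfm)²/n = 14647 − 958²/76 = 2571.1579
Population variance = 2571.1579 / 76 = 33.8310
Standard deviation = √33.8310 = 5.8164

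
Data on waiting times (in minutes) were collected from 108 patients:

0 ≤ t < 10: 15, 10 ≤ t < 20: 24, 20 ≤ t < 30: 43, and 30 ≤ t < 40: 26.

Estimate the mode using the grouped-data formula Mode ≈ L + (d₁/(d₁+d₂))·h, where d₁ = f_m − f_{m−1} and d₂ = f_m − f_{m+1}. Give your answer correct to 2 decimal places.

Modal class: 20 ≤ t < 30 (highest frequency 43).
d₁ = 43 − 24 = 19, d₂ = 43 − 26 = 17
Mode ≈ 20 + (19/(19+17)) × 10 = 20 + 5.2778 = 25.2778

25.28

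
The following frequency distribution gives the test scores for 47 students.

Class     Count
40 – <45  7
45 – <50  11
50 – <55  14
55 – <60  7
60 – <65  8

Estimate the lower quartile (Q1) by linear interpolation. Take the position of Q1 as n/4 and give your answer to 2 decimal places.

47.16

Cumulative frequencies: 7, 18, 32, 39, 47
n = 47; position = n/4 = 11.75.
This falls in the class 45 – <50: L = 45, F = 7, f = 11, h = 5.
Lower quartile ≈ 45 + ((11.75 − 7) / 11) × 5 = 47.1591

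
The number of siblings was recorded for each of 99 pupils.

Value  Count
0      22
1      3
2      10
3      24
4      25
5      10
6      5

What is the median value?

3

Cumulative frequencies: 22, 25, 35, 59, 84, 94, 99
n = 99, so the median is the value in position (n+1)/2 = 50.
Position 50 falls at value 3.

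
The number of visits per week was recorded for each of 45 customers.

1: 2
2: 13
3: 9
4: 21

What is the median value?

Cumulative frequencies: 2, 15, 24, 45
n = 45, so the median is the value in position (n+1)/2 = 23.
Position 23 falls at value 3.

3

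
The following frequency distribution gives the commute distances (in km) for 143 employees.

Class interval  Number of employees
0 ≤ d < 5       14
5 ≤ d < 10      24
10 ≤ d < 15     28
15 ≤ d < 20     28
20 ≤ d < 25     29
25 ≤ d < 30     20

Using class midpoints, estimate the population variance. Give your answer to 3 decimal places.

59.827

Midpoints: 2.5, 7.5, 12.5, 17.5, 22.5, 27.5
n = 143, Σfm = 2257.5, mean = 15.7867
Σfm² = 44193.75
Σf(m − x̄)² = Σfm² − (Σfm)²/n = 44193.75 − 2257.5²/143 = 8555.2448
Population variance = 8555.2448 / 143 = 59.8269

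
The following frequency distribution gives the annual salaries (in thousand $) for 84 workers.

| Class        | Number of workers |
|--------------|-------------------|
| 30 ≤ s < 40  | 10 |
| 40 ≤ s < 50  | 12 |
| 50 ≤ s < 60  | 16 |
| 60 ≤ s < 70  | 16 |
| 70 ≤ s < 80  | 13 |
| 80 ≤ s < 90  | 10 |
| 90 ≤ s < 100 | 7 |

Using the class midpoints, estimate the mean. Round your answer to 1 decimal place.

63.1

Midpoints: 35, 45, 55, 65, 75, 85, 95
Σfm = 10×35 + 12×45 + 16×55 + 16×65 + 13×75 + 10×85 + 7×95 = 5300
n = Σf = 84
Mean = 5300 / 84 = 63.0952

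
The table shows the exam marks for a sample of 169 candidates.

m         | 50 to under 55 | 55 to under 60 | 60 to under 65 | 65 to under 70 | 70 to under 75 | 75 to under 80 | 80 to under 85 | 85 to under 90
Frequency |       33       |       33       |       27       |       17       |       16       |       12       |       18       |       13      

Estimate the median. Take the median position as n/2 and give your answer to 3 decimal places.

Cumulative frequencies: 33, 66, 93, 110, 126, 138, 156, 169
n = 169; position = n/2 = 84.5.
This falls in the class 60 to under 65: L = 60, F = 66, f = 27, h = 5.
Median ≈ 60 + ((84.5 − 66) / 27) × 5 = 63.4259

63.426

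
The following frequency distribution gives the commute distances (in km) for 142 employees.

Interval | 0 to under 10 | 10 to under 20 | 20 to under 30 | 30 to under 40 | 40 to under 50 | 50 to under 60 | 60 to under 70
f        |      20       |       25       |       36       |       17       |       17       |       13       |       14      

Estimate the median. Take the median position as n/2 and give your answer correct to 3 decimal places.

Cumulative frequencies: 20, 45, 81, 98, 115, 128, 142
n = 142; position = n/2 = 71.
This falls in the class 20 to under 30: L = 20, F = 45, f = 36, h = 10.
Median ≈ 20 + ((71 − 45) / 36) × 10 = 27.2222

27.222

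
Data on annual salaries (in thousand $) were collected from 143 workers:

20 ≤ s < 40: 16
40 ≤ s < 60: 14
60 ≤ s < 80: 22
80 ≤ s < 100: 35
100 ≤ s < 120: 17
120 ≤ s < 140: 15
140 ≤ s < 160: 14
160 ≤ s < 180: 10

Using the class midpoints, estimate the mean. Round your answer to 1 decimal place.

Midpoints: 30, 50, 70, 90, 110, 130, 150, 170
Σfm = 16×30 + 14×50 + 22×70 + 35×90 + 17×110 + 15×130 + 14×150 + 10×170 = 13490
n = Σf = 143
Mean = 13490 / 143 = 94.3357

94.3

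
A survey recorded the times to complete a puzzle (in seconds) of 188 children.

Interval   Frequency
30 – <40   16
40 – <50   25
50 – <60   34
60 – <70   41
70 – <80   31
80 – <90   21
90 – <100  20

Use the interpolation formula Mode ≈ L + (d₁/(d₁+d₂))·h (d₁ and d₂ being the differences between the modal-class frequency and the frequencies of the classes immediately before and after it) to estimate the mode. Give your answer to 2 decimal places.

Modal class: 60 – <70 (highest frequency 41).
d₁ = 41 − 34 = 7, d₂ = 41 − 31 = 10
Mode ≈ 60 + (7/(7+10)) × 10 = 60 + 4.1176 = 64.1176

64.12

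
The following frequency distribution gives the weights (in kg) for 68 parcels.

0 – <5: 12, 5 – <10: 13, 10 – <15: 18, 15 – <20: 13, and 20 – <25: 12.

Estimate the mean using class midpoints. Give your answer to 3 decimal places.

Midpoints: 2.5, 7.5, 12.5, 17.5, 22.5
Σfm = 12×2.5 + 13×7.5 + 18×12.5 + 13×17.5 + 12×22.5 = 850
n = Σf = 68
Mean = 850 / 68 = 12.5000

12.500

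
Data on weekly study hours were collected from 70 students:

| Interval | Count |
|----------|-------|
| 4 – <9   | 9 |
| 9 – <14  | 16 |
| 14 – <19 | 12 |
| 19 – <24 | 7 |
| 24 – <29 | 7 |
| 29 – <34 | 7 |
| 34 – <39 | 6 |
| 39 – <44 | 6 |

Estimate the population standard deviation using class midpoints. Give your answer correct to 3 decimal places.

Midpoints: 6.5, 11.5, 16.5, 21.5, 26.5, 31.5, 36.5, 41.5
n = 70, Σfm = 1465, mean = 20.9286
Σfm² = 39187.5
Σf(m − x̄)² = Σfm² − (Σfm)²/n = 39187.5 − 1465²/70 = 8527.1429
Population variance = 8527.1429 / 70 = 121.8163
Standard deviation = √121.8163 = 11.0370

11.037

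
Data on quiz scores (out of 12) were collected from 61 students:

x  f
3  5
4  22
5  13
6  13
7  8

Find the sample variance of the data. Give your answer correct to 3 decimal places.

1.448

Values: 3, 4, 5, 6, 7
n = 61, Σfx = 302, mean = 4.9508
Σfx² = 1582
Σf(x − x̄)² = Σfx² − (Σfx)²/n = 1582 − 302²/61 = 86.8525
Sample variance = 86.8525 / 60 = 1.4475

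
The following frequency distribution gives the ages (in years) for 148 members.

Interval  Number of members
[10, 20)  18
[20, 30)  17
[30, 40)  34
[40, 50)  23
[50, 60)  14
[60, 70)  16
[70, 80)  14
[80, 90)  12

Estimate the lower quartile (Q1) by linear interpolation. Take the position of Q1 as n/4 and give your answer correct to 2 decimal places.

30.59

Cumulative frequencies: 18, 35, 69, 92, 106, 122, 136, 148
n = 148; position = n/4 = 37.
This falls in the class [30, 40): L = 30, F = 35, f = 34, h = 10.
Lower quartile ≈ 30 + ((37 − 35) / 34) × 10 = 30.5882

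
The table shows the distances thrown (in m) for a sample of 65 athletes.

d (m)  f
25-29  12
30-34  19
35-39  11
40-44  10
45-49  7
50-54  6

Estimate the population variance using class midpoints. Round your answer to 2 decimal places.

61.15

Midpoints: 27, 32, 37, 42, 47, 52
n = 65, Σfm = 2400, mean = 36.9231
Σfm² = 92590
Σf(m − x̄)² = Σfm² − (Σfm)²/n = 92590 − 2400²/65 = 3974.6154
Population variance = 3974.6154 / 65 = 61.1479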